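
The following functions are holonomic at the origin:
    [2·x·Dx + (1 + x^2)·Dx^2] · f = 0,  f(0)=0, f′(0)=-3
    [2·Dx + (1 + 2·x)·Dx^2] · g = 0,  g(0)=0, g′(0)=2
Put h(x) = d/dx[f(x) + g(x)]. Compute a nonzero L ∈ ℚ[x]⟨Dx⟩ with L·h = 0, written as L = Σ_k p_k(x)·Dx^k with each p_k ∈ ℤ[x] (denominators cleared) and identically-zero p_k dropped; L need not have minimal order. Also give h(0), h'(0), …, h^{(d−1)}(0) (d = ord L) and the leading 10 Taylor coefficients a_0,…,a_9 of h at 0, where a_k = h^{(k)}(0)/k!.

f: a_k = 0, -3, 0, 1, 0, -3/5, 0, 3/7, 0, -1/3, …
g: a_k = 0, 2, -2, 8/3, -4, 32/5, -32/3, 128/7, -32, 512/9, …
L₀ := lclm(L_f,L_g); ord L₀ ≤ 2+2.
h=h₀': d/dx-closure on L₀ ⇒ L.
L = (-2 - 12·x + 6·x^2 + 4·x^3) + (-5 - 4·x - 9·x^2 + 12·x^3 + 8·x^4)·Dx + (-1 - x + 2·x^2 + x^3 + 3·x^4 + 2·x^5)·Dx^2  (order 2).
h: a_k = -1, -4, 11, -16, 29, -64, 131, -256, 509, -1024, …
ICs: h(0) = -1, h′(0) = -4.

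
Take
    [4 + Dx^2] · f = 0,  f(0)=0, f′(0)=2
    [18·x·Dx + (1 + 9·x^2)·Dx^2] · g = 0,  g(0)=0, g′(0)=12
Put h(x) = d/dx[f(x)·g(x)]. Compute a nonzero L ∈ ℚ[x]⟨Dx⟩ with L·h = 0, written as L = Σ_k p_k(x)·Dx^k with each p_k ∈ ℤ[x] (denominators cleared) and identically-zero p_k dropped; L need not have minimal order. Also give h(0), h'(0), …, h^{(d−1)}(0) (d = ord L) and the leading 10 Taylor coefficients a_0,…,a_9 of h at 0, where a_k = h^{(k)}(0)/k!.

f: a_k = 0, 2, 0, -4/3, 0, 4/15, 0, -8/315, 0, 4/2835, …
g: a_k = 0, 12, 0, -36, 0, 972/5, 0, -8748/7, 0, 8748, …
Sym-product of L_f,L_g gives L₀ (≤ ord 4).
h₀' ⇒ L via d/dx closure of L₀.
L = (52480 + 1115424·x^2 + 18751824·x^4 + 15209856·x^6 + 3464208·x^8 - 11337408·x^10 + 34012224·x^12) + (31032·x + 1320624·x^3 + 10701720·x^5 + 13646880·x^7 + 18895680·x^9 + 34012224·x^11)·Dx + (13640 + 300780·x^2 + 4978584·x^4 + 5269212·x^6 + 3621672·x^8 + 2834352·x^10 + 17006112·x^12)·Dx^2 + (7758·x + 330156·x^3 + 2675430·x^5 + 3411720·x^7 + 4723920·x^9 + 8503056·x^11)·Dx^3 + (130 + 5481·x^2 + 72657·x^4 + 366687·x^6 + 688905·x^8 + 1417176·x^10 + 2125764·x^12)·Dx^4  (order 4).
h: a_k = 0, 48, 0, -352, 0, 2640, 0, -332224/15, 0, 181582288/945, …
ICs: h(0) = 0, h′(0) = 48, h′′(0) = 0, h′′′(0) = -2112.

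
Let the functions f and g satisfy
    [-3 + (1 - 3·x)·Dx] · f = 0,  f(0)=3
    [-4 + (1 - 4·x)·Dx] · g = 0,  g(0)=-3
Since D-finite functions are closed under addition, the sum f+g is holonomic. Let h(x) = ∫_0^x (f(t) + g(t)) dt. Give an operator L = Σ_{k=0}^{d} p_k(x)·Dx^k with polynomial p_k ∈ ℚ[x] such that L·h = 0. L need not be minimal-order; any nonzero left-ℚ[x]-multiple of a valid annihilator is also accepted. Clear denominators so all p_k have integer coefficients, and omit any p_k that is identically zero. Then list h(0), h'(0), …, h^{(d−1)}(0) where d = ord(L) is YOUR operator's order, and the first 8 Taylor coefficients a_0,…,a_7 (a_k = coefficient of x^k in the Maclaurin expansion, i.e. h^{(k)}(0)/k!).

L = -24·Dx + (14 - 48·x)·Dx^2 + (-1 + 7·x - 12·x^2)·Dx^3  (order 3).
h: a_k = 0, 0, -3/2, -7, -111/4, -105, -781/2, -1443, …
ICs: h(0) = 0, h′(0) = 0, h′′(0) = -3.

f: a_k = 3, 9, 27, 81, 243, 729, 2187, 6561, …
g: a_k = -3, -12, -48, -192, -768, -3072, -12288, -49152, …
L₀ := lclm(L_f,L_g); ord L₀ ≤ 1+1.
h=∫h₀ ⇒ L = L₀·Dx.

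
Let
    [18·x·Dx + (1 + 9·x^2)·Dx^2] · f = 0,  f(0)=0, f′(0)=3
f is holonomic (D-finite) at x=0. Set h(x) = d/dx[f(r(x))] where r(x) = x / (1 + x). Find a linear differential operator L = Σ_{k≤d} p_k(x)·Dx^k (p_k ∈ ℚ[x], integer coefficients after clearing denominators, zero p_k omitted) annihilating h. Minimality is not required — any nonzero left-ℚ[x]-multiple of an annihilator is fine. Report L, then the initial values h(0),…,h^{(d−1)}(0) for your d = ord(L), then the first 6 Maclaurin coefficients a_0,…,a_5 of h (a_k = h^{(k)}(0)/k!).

L = (2 + 20·x) + (1 + 2·x + 10·x^2)·Dx  (order 1).
h: a_k = 3, -6, -18, 96, -12, -936, …
ICs: h(0) = 3.

f: a_k = 0, 3, 0, -9, 0, 243/5, …
Substitute x→r, Dx→(1/r')Dx; clear ⇒ L₀.
Differentiate: ansatz ord ≤ ord L₀ ⇒ L.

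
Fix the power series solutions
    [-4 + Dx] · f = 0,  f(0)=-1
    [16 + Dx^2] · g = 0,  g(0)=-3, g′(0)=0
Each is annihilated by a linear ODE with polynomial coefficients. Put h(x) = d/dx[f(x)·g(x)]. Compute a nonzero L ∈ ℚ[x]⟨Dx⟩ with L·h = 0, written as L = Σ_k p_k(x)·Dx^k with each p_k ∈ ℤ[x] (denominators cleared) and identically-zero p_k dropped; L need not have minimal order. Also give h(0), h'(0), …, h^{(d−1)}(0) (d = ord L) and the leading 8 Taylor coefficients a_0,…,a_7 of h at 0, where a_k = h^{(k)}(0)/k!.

L = 32 - 8·Dx + Dx^2  (order 2).
h: a_k = 12, 0, -192, -512, -512, 0, 8192/15, 65536/105, …
ICs: h(0) = 12, h′(0) = 0.

f: a_k = -1, -4, -8, -32/3, -32/3, -128/15, -256/45, -1024/315, …
g: a_k = -3, 0, 24, 0, -32, 0, 256/15, 0, …
Sym-product of L_f,L_g gives L₀ (≤ ord 2).
h=h₀': d/dx-closure on L₀ ⇒ L.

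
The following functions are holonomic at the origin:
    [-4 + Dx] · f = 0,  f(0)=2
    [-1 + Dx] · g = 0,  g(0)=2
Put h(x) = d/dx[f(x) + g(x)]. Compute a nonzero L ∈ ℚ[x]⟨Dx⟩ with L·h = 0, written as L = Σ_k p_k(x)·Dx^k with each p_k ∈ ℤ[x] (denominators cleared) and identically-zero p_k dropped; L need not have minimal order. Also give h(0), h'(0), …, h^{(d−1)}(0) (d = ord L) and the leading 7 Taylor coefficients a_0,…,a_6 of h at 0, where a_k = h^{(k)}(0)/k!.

L = 4 - 5·Dx + Dx^2  (order 2).
h: a_k = 10, 34, 65, 257/3, 1025/12, 4097/60, 3277/72, …
ICs: h(0) = 10, h′(0) = 34.

f: a_k = 2, 8, 16, 64/3, 64/3, 256/15, 512/45, …
g: a_k = 2, 2, 1, 1/3, 1/12, 1/60, 1/360, …
f+g: L₀ = lclm(L_f,L_g), ord ≤ 1+1.
h=h₀': d/dx-closure on L₀ ⇒ L.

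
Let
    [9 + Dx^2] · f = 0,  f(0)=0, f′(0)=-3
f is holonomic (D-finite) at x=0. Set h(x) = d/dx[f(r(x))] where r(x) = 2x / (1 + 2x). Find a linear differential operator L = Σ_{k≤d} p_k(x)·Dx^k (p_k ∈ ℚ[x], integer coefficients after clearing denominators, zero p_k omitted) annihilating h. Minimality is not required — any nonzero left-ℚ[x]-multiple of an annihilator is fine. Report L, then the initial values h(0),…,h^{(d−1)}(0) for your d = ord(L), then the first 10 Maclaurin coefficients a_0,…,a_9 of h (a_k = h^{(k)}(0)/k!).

L = (60 + 96·x + 96·x^2) + (12 + 72·x + 144·x^2 + 96·x^3)·Dx + (1 + 8·x + 24·x^2 + 32·x^3 + 16·x^4)·Dx^2  (order 2).
h: a_k = -6, 24, 36, -672, 3516, -12240, 154824/5, -242304/5, -1073196/35, 4314288/7, …
ICs: h(0) = -6, h′(0) = 24.

f: a_k = 0, -3, 0, 9/2, 0, -81/40, 0, 243/560, 0, -243/4480, …
f∘r: x↦r, Dx↦Dx/r' in L_f ⇒ L₀.
Differentiate: ansatz ord ≤ ord L₀ ⇒ L.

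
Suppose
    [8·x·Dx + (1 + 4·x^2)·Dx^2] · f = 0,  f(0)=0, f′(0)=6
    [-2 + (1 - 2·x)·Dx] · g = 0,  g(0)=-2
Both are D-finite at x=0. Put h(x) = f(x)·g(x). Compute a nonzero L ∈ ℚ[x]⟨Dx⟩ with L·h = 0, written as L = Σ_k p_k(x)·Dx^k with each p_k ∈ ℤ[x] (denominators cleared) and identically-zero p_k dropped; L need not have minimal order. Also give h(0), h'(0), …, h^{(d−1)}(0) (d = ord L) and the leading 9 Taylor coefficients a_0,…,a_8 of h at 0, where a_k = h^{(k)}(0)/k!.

f: a_k = 0, 6, 0, -8, 0, 96/5, 0, -384/7, 0, …
g: a_k = -2, -4, -8, -16, -32, -64, -128, -256, -512, …
f·g: L₀ = L_f ⊗_s L_g, ord ≤ 2·1.
L = 16·x + (4 - 8·x + 32·x^2)·Dx + (-1 + 2·x - 4·x^2 + 8·x^3)·Dx^2  (order 2).
h: a_k = 0, -12, -24, -32, -64, -832/5, -1664/5, -19456/35, -38912/35, …
ICs: h(0) = 0, h′(0) = -12.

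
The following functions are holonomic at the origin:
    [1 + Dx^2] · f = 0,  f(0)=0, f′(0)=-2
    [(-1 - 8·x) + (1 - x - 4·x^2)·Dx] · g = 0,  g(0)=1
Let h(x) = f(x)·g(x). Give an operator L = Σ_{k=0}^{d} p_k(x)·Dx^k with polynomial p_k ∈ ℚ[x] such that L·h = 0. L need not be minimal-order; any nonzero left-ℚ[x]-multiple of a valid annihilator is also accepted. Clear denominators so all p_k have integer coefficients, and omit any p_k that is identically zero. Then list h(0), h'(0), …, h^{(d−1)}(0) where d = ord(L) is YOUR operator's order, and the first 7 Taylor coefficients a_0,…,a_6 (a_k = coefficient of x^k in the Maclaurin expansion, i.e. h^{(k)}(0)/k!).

L = (7 + x + 4·x^2) + (2 + 16·x)·Dx + (-1 + x + 4·x^2)·Dx^2  (order 2).
h: a_k = 0, -2, -2, -29/3, -53/3, -1127/20, -7621/60, …
ICs: h(0) = 0, h′(0) = -2.

f: a_k = 0, -2, 0, 1/3, 0, -1/60, 0, …
g: a_k = 1, 1, 5, 9, 29, 65, 181, …
f·g: L₀ = L_f ⊗_s L_g, ord ≤ 2·1.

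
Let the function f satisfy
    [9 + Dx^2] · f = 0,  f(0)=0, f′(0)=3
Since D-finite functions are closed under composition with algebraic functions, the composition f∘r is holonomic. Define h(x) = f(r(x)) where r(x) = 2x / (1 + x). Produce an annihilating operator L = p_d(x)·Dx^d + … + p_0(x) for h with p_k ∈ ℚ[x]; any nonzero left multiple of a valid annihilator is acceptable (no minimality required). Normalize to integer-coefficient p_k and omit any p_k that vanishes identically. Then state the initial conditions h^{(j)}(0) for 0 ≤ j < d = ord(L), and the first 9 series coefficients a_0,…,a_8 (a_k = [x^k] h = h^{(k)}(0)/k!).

L = 36 + (2 + 6·x + 6·x^2 + 2·x^3)·Dx + (1 + 4·x + 6·x^2 + 4·x^3 + x^4)·Dx^2  (order 2).
h: a_k = 0, 6, -6, -30, 102, -726/5, 30, 13386/35, -5646/5, …
ICs: h(0) = 0, h′(0) = 6.

f: a_k = 0, 3, 0, -9/2, 0, 81/40, 0, -243/560, 0, …
L₀ from L_f via x↦r, Dx↦r'^{-1}Dx.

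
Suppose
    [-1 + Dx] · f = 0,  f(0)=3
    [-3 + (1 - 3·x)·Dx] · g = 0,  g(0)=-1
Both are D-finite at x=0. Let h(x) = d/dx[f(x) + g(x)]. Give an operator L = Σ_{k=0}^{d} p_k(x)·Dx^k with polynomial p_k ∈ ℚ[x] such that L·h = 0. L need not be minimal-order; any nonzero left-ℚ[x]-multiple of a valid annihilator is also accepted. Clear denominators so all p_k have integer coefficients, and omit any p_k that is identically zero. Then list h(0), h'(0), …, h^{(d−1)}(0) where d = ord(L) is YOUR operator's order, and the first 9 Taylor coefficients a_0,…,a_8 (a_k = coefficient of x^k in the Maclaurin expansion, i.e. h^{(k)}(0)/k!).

f: a_k = 3, 3, 3/2, 1/2, 1/8, 1/40, 1/240, 1/1680, 1/13440, …
g: a_k = -1, -3, -9, -27, -81, -243, -729, -2187, -6561, …
L₀ := lclm(L_f,L_g); ord L₀ ≤ 1+1.
h=h₀': d/dx-closure on L₀ ⇒ L.
L = (48 + 18·x) + (-53 - 6·x + 9·x^2)·Dx + (5 - 12·x - 9·x^2)·Dx^2  (order 2).
h: a_k = 0, -15, -159/2, -647/2, -9719/8, -174959/40, -3674159/240, -88179839/1680, -2380855679/13440, …
ICs: h(0) = 0, h′(0) = -15.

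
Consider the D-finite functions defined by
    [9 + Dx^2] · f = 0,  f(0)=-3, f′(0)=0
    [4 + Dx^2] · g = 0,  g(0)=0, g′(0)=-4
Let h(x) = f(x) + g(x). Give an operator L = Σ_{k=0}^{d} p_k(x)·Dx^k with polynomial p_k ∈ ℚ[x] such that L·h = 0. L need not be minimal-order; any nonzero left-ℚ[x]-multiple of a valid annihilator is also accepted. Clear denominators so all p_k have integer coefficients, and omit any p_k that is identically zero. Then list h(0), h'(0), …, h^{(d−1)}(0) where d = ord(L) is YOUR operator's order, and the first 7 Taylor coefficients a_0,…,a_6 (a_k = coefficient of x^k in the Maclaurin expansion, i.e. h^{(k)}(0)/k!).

L = 36 + 13·Dx^2 + Dx^4  (order 4).
h: a_k = -3, -4, 27/2, 8/3, -81/8, -8/15, 243/80, …
ICs: h(0) = -3, h′(0) = -4, h′′(0) = 27, h′′′(0) = 16.

f: a_k = -3, 0, 27/2, 0, -81/8, 0, 243/80, …
g: a_k = 0, -4, 0, 8/3, 0, -8/15, 0, …
Weyl lclm of L_f,L_g ⇒ L₀ (ord ≤ 4).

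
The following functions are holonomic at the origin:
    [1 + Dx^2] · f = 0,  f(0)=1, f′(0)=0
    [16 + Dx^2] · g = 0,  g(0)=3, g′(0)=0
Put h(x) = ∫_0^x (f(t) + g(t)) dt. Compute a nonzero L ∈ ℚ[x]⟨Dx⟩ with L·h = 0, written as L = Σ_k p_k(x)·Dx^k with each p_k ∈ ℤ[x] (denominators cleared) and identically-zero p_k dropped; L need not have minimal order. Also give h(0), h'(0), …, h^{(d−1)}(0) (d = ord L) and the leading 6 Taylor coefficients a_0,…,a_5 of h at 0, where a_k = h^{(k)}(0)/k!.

L = 16·Dx + 17·Dx^3 + Dx^5  (order 5).
h: a_k = 0, 4, 0, -49/6, 0, 769/120, …
ICs: h(0) = 0, h′(0) = 4, h′′(0) = 0, h′′′(0) = -49, h′′′′(0) = 0.

f: a_k = 1, 0, -1/2, 0, 1/24, 0, …
g: a_k = 3, 0, -24, 0, 32, 0, …
f+g: L₀ = lclm(L_f,L_g), ord ≤ 2+2.
h=∫₀ˣh₀: take L = L₀·Dx.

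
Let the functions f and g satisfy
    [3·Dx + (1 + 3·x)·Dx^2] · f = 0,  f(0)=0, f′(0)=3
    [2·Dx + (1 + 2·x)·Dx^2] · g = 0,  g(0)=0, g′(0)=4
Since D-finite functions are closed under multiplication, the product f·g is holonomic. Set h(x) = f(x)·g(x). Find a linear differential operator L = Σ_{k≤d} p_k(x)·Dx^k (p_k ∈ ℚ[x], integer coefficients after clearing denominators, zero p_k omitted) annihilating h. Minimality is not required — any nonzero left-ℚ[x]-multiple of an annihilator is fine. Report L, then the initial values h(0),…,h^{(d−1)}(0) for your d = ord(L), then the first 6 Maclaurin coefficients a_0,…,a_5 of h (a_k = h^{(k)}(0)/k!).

L = (156 + 720·x + 864·x^2)·Dx + (310 + 2244·x + 5400·x^2 + 4320·x^3)·Dx^2 + (88 + 860·x + 3132·x^2 + 5040·x^3 + 3024·x^4)·Dx^3 + (5 + 62·x + 305·x^2 + 744·x^3 + 900·x^4 + 432·x^5)·Dx^4  (order 4).
h: a_k = 0, 0, 12, -30, 70, -165, …
ICs: h(0) = 0, h′(0) = 0, h′′(0) = 24, h′′′(0) = -180.

f: a_k = 0, 3, -9/2, 9, -81/4, 243/5, …
g: a_k = 0, 4, -4, 16/3, -8, 64/5, …
f·g: L₀ = L_f ⊗_s L_g, ord ≤ 2·2.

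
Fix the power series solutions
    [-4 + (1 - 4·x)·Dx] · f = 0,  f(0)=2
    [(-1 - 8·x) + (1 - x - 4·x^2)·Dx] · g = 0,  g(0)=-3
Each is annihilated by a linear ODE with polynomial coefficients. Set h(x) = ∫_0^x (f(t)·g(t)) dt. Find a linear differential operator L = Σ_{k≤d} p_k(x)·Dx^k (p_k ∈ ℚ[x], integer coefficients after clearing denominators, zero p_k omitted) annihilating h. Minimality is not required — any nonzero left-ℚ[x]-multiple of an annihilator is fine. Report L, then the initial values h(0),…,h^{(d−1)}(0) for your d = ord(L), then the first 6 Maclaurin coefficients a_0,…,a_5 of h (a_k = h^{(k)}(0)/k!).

f: a_k = 2, 8, 32, 128, 512, 2048, …
g: a_k = -3, -3, -15, -27, -87, -195, …
Product ⇒ symmetric product L₀, ord ≤ 1.
h=∫h₀ ⇒ L = L₀·Dx.
L = (-5 + 48·x^2)·Dx + (1 - 5·x + 16·x^3)·Dx^2  (order 2).
h: a_k = 0, -6, -15, -50, -327/2, -558, …
ICs: h(0) = 0, h′(0) = -6.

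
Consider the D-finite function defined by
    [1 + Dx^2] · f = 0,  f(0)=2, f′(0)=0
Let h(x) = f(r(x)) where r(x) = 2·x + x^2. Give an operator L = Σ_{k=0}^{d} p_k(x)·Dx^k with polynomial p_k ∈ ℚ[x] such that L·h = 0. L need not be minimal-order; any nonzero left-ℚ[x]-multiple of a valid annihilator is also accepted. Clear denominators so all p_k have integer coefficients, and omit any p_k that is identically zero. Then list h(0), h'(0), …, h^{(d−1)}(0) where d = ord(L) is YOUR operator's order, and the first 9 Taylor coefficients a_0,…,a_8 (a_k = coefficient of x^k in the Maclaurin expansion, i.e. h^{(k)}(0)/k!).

f: a_k = 2, 0, -1, 0, 1/12, 0, -1/360, 0, 1/20160, …
h₀=f(r): pull back L_f along r ⇒ L₀.
L = (4 + 12·x + 12·x^2 + 4·x^3) - Dx + (1 + x)·Dx^2  (order 2).
h: a_k = 2, 0, -4, -4, 1/3, 8/3, 82/45, 2/15, -719/1260, …
ICs: h(0) = 2, h′(0) = 0.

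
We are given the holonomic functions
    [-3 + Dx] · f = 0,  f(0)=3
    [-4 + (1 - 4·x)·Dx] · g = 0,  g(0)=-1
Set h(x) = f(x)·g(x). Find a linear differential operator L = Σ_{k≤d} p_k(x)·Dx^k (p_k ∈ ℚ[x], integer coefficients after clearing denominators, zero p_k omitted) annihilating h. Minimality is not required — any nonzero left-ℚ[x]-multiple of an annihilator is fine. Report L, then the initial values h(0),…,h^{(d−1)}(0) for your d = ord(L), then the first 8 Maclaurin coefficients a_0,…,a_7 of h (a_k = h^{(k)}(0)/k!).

L = (7 - 12·x) + (-1 + 4·x)·Dx  (order 1).
h: a_k = -3, -21, -195/2, -807/2, -12993/8, -260103/40, -2081067/80, -11654121/112, …
ICs: h(0) = -3.

f: a_k = 3, 9, 27/2, 27/2, 81/8, 243/40, 243/80, 729/560, …
g: a_k = -1, -4, -16, -64, -256, -1024, -4096, -16384, …
Sym-product of L_f,L_g gives L₀ (≤ ord 1).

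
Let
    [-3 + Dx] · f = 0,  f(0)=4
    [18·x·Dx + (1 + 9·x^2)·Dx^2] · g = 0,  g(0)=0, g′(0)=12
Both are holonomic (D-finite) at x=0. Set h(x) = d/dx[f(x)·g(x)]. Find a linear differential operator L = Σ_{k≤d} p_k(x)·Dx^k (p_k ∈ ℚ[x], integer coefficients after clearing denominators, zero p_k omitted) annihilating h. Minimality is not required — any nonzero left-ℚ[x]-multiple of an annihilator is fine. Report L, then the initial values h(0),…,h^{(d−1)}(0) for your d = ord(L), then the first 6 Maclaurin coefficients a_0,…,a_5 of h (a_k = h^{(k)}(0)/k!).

f: a_k = 4, 12, 18, 18, 27/2, 81/10, …
g: a_k = 0, 12, 0, -36, 0, 972/5, …
Product ⇒ symmetric product L₀, ord ≤ 2.
h=h₀': d/dx-closure on L₀ ⇒ L.
L = (9 + 135·x - 243·x^2 + 243·x^3) + (-54·x + 108·x^2 - 162·x^3)·Dx + (-1 + 3·x - 9·x^2 + 27·x^3)·Dx^2  (order 2).
h: a_k = 48, 288, 216, -864, 1458, 10692, …
ICs: h(0) = 48, h′(0) = 288.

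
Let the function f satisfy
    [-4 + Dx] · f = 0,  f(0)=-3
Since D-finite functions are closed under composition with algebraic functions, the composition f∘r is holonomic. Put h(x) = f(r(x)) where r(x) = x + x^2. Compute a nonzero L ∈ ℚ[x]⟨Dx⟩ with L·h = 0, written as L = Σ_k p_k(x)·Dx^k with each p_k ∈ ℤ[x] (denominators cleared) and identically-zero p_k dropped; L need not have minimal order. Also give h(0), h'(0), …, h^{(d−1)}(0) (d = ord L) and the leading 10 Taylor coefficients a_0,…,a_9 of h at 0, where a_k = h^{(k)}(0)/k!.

f: a_k = -3, -12, -24, -32, -32, -128/5, -256/15, -1024/105, -512/105, -2048/945, …
Change of var in L_f (x↦r) gives L₀.
L = (-4 - 8·x) + Dx  (order 1).
h: a_k = -3, -12, -36, -80, -152, -1248/5, -5536/15, -52096/105, -4320/7, -675968/945, …
ICs: h(0) = -3.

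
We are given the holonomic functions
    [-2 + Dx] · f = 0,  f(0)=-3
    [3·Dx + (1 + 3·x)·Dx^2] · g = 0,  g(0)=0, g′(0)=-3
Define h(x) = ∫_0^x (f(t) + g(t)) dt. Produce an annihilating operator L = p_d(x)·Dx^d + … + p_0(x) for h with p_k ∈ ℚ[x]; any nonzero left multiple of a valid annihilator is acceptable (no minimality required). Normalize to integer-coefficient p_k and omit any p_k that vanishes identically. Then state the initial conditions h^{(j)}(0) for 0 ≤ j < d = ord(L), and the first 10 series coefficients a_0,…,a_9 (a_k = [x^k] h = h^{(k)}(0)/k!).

L = (-48 - 36·x)·Dx^2 + (14 - 24·x - 36·x^2)·Dx^3 + (5 + 21·x + 18·x^2)·Dx^4  (order 4).
h: a_k = 0, -3, -9/2, -1/2, -13/4, 73/20, -247/30, 3637/210, -32813/840, 688889/7560, …
ICs: h(0) = 0, h′(0) = -3, h′′(0) = -9, h′′′(0) = -3.

f: a_k = -3, -6, -6, -4, -2, -4/5, -4/15, -8/105, -2/105, -4/945, …
g: a_k = 0, -3, 9/2, -9, 81/4, -243/5, 243/2, -2187/7, 6561/8, -2187, …
Weyl lclm of L_f,L_g ⇒ L₀ (ord ≤ 3).
Integrate: L := L₀·Dx.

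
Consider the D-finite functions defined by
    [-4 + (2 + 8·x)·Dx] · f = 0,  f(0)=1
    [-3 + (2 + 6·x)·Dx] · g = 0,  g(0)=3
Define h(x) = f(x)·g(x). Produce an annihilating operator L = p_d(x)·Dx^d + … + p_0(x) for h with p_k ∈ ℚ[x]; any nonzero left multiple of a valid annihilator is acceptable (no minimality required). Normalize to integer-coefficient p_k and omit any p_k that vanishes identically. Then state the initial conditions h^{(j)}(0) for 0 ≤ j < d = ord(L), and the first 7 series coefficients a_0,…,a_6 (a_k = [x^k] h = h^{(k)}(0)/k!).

f: a_k = 1, 2, -2, 4, -10, 28, -84, …
g: a_k = 3, 9/2, -27/8, 81/16, -1215/128, 5103/256, -45927/1024, …
h₀=f·g: eliminate ⇒ L₀, order ≤ 1·1.
L = (-7 - 24·x) + (2 + 14·x + 24·x^2)·Dx  (order 1).
h: a_k = 3, 21/2, -3/8, 21/16, -591/128, 4179/256, -59391/1024, …
ICs: h(0) = 3.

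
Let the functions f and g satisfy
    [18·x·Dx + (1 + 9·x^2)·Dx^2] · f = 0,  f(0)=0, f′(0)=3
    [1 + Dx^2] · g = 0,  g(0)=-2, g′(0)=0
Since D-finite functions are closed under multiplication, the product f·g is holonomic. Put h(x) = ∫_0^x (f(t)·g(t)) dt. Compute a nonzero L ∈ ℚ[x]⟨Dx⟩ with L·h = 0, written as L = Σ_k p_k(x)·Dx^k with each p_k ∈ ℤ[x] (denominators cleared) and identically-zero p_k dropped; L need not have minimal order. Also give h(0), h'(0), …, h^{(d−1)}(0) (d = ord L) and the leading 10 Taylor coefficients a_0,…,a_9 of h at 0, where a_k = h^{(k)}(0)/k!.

L = (370 + 9594·x^2 + 4131·x^4 + 2916·x^6 + 6561·x^8)·Dx + (684·x + 6804·x^3 + 8748·x^5 + 26244·x^7)·Dx^2 + (380 + 9792·x^2 + 5346·x^4 + 5832·x^6 + 13122·x^8)·Dx^3 + (684·x + 6804·x^3 + 8748·x^5 + 26244·x^7)·Dx^4 + (10 + 198·x^2 + 1215·x^4 + 2916·x^6 + 6561·x^8)·Dx^5  (order 5).
h: a_k = 0, 0, -3, 0, 21/4, 0, -2129/120, 0, 566341/6720, 0, …
ICs: h(0) = 0, h′(0) = 0, h′′(0) = -6, h′′′(0) = 0, h′′′′(0) = 126.

f: a_k = 0, 3, 0, -9, 0, 243/5, 0, -2187/7, 0, 2187, …
g: a_k = -2, 0, 1, 0, -1/12, 0, 1/360, 0, -1/20160, 0, …
Sym-product of L_f,L_g gives L₀ (≤ ord 4).
h=∫₀ˣh₀: take L = L₀·Dx.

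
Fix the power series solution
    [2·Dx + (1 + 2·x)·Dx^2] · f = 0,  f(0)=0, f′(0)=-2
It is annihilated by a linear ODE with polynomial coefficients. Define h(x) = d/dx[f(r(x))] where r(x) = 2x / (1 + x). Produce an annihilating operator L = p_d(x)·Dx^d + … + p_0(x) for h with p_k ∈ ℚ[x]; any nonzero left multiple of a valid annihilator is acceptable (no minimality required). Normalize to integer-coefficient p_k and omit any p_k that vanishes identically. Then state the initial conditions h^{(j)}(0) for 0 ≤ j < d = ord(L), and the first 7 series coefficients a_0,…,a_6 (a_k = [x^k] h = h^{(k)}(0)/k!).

f: a_k = 0, -2, 2, -8/3, 4, -32/5, 32/3, …
f∘r: x↦r, Dx↦Dx/r' in L_f ⇒ L₀.
Differentiate: ansatz ord ≤ ord L₀ ⇒ L.
L = (6 + 10·x) + (1 + 6·x + 5·x^2)·Dx  (order 1).
h: a_k = -4, 24, -124, 624, -3124, 15624, -78124, …
ICs: h(0) = -4.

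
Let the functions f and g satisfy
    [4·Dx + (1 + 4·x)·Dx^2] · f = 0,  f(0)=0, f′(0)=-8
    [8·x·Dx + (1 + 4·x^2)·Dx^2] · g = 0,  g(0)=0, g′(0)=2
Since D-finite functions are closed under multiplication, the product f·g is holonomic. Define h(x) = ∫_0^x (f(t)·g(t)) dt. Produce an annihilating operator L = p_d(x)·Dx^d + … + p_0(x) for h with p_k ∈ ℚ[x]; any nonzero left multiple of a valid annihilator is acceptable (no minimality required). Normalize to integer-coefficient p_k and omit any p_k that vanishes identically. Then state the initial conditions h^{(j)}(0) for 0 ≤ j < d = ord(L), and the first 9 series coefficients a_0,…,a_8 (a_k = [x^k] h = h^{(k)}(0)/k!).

L = (96 + 640·x + 1408·x^2 + 7680·x^3 + 15360·x^4 + 26624·x^5 + 8192·x^7)·Dx^2 + (24 + 320·x + 2656·x^2 + 9728·x^3 + 28160·x^4 + 47616·x^5 + 71680·x^6 + 6144·x^7 + 28672·x^8)·Dx^3 + (12 + 104·x + 672·x^2 + 2976·x^3 + 8256·x^4 + 18048·x^5 + 24576·x^6 + 35328·x^7 + 6144·x^8 + 16384·x^9)·Dx^4 + (1 + 12·x + 68·x^2 + 256·x^3 + 696·x^4 + 1536·x^5 + 2688·x^6 + 3072·x^7 + 4224·x^8 + 1024·x^9 + 2048·x^10)·Dx^5  (order 5).
h: a_k = 0, 0, 0, -16/3, 8, -64/5, 320/9, -4864/45, 4672/15, …
ICs: h(0) = 0, h′(0) = 0, h′′(0) = 0, h′′′(0) = -32, h′′′′(0) = 192.

f: a_k = 0, -8, 16, -128/3, 128, -2048/5, 4096/3, -32768/7, 16384, …
g: a_k = 0, 2, 0, -8/3, 0, 32/5, 0, -128/7, 0, …
L₀ := L_f ⊗_s L_g (sym. prod.), ord ≤ 4.
h=∫h₀ ⇒ L = L₀·Dx.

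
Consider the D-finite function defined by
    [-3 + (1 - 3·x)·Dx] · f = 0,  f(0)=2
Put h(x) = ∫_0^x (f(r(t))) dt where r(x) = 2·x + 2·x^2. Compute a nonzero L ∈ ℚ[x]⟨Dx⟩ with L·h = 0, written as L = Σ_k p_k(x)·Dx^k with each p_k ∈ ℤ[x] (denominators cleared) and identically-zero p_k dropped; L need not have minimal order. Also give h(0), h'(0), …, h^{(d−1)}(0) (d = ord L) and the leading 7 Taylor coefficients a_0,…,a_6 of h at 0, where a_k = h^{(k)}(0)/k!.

f: a_k = 2, 6, 18, 54, 162, 486, 1458, …
f∘r: x↦r, Dx↦Dx/r' in L_f ⇒ L₀.
h=∫h₀ ⇒ L = L₀·Dx.
L = (6 + 12·x)·Dx + (-1 + 6·x + 6·x^2)·Dx^2  (order 2).
h: a_k = 0, 2, 6, 28, 144, 792, 4536, …
ICs: h(0) = 0, h′(0) = 2.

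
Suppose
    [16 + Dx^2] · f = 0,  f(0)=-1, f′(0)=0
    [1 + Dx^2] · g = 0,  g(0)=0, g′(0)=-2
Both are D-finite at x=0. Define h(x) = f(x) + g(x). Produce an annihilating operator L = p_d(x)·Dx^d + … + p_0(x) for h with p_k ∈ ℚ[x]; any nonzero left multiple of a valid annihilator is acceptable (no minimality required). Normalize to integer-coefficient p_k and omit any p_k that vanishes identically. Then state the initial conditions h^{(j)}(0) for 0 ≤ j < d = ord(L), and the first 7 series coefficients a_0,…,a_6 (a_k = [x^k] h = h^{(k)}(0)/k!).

L = 16 + 17·Dx^2 + Dx^4  (order 4).
h: a_k = -1, -2, 8, 1/3, -32/3, -1/60, 256/45, …
ICs: h(0) = -1, h′(0) = -2, h′′(0) = 16, h′′′(0) = 2.

f: a_k = -1, 0, 8, 0, -32/3, 0, 256/45, …
g: a_k = 0, -2, 0, 1/3, 0, -1/60, 0, …
Sum ⇒ L₀ = lclm(L_f,L_g) in ℚ(x)⟨Dx⟩.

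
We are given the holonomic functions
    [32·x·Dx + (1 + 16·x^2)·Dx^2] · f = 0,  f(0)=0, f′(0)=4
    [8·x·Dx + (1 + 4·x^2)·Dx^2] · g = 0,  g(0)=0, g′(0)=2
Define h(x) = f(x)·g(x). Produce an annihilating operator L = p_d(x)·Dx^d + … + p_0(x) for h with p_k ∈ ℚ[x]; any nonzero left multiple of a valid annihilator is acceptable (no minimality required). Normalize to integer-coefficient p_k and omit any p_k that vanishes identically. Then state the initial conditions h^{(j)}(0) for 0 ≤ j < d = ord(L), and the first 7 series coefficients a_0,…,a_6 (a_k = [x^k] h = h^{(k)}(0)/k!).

L = (-1536·x - 51200·x^3 - 262144·x^5 + 655360·x^7 + 6291456·x^9)·Dx + (-80 - 6592·x^2 - 92160·x^4 - 229376·x^6 + 2293760·x^8 + 9437184·x^10)·Dx^2 + (-160·x - 4480·x^3 - 30720·x^5 + 69632·x^7 + 1310720·x^9 + 3145728·x^11)·Dx^3 + (-1 - 40·x^2 - 464·x^4 + 29696·x^8 + 163840·x^10 + 262144·x^12)·Dx^4  (order 4).
h: a_k = 0, 0, 8, 0, -160/3, 0, 22144/45, …
ICs: h(0) = 0, h′(0) = 0, h′′(0) = 16, h′′′(0) = 0.

f: a_k = 0, 4, 0, -64/3, 0, 1024/5, 0, …
g: a_k = 0, 2, 0, -8/3, 0, 32/5, 0, …
f·g: L₀ = L_f ⊗_s L_g, ord ≤ 2·2.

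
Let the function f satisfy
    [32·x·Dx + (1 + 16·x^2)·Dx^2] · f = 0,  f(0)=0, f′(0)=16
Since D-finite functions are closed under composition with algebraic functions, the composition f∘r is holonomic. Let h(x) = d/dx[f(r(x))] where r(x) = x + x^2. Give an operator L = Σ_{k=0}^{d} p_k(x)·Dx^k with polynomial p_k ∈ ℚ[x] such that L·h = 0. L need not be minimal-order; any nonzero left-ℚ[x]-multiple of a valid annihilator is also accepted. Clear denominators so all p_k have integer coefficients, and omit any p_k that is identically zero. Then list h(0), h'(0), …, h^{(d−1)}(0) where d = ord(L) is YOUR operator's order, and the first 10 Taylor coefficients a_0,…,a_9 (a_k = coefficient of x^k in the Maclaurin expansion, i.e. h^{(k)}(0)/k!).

f: a_k = 0, 16, 0, -256/3, 0, 4096/5, 0, -65536/7, 0, 1048576/9, …
h₀=f(r): pull back L_f along r ⇒ L₀.
h=h₀': d/dx-closure on L₀ ⇒ L.
L = (-2 + 32·x + 128·x^2 + 192·x^3 + 96·x^4) + (1 + 2·x + 16·x^2 + 64·x^3 + 80·x^4 + 32·x^5)·Dx  (order 1).
h: a_k = 16, 32, -256, -1024, 2816, 24064, -8192, -458752, -684032, 7217152, …
ICs: h(0) = 16.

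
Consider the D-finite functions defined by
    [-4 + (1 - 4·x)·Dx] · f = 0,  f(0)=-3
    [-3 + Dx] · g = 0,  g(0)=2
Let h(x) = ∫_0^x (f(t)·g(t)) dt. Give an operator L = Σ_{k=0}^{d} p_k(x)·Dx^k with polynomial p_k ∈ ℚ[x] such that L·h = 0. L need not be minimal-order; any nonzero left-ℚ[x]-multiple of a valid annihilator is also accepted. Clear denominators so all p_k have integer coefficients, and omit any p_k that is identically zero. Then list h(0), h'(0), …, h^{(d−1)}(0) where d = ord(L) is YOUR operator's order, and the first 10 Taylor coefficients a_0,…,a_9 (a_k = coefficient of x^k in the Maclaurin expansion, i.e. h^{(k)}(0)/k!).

L = (7 - 12·x)·Dx + (-1 + 4·x)·Dx^2  (order 2).
h: a_k = 0, -6, -21, -65, -807/4, -12993/20, -86701/40, -2081067/280, -11654121/448, -88793407/960, …
ICs: h(0) = 0, h′(0) = -6.

f: a_k = -3, -12, -48, -192, -768, -3072, -12288, -49152, -196608, -786432, …
g: a_k = 2, 6, 9, 9, 27/4, 81/20, 81/40, 243/280, 729/2240, 243/2240, …
h₀=f·g: eliminate ⇒ L₀, order ≤ 1·1.
h=∫₀ˣh₀: take L = L₀·Dx.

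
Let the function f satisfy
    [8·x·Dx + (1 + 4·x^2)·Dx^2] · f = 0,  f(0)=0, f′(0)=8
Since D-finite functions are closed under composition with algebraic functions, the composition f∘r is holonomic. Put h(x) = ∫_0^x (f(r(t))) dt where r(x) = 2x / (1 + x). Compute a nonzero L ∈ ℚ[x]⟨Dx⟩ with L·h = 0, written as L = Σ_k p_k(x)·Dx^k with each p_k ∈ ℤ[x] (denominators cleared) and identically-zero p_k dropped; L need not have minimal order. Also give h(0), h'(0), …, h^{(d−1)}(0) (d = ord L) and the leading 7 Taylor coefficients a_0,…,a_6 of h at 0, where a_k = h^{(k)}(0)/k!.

L = (2 + 34·x)·Dx^2 + (1 + 2·x + 17·x^2)·Dx^3  (order 3).
h: a_k = 0, 0, 8, -16/3, -52/3, 48, 808/15, …
ICs: h(0) = 0, h′(0) = 0, h′′(0) = 16.

f: a_k = 0, 8, 0, -32/3, 0, 128/5, 0, …
Substitute x→r, Dx→(1/r')Dx; clear ⇒ L₀.
h=∫₀ˣh₀: take L = L₀·Dx.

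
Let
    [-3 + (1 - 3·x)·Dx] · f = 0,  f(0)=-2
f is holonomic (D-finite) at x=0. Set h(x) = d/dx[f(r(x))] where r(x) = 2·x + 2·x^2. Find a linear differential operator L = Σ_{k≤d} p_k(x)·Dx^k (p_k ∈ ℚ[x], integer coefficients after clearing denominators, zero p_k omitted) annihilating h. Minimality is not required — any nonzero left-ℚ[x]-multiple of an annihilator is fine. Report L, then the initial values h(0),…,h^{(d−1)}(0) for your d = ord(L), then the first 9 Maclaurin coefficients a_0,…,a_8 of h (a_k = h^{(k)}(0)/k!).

L = (14 + 36·x + 36·x^2) + (-1 + 4·x + 18·x^2 + 12·x^3)·Dx  (order 1).
h: a_k = -12, -168, -1728, -15840, -136080, -1122336, -8999424, -70689024, -546575040, …
ICs: h(0) = -12.

f: a_k = -2, -6, -18, -54, -162, -486, -1458, -4374, -13122, …
f∘r: x↦r, Dx↦Dx/r' in L_f ⇒ L₀.
Differentiate: ansatz ord ≤ ord L₀ ⇒ L.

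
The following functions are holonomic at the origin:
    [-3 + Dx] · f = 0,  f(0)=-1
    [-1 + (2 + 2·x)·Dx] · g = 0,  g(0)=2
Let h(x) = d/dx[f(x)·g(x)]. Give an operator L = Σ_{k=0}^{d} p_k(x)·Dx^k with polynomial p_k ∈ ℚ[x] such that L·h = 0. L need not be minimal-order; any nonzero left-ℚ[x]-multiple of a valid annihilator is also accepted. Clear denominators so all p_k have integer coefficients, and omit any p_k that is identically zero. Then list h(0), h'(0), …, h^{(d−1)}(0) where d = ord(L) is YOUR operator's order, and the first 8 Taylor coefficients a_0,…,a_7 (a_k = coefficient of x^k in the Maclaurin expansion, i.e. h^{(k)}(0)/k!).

L = (47 + 84·x + 36·x^2) + (-14 - 26·x - 12·x^2)·Dx  (order 1).
h: a_k = -7, -47/2, -309/8, -667/16, -4277/128, -27189/1280, -57333/5120, -51423/10240, …
ICs: h(0) = -7.

f: a_k = -1, -3, -9/2, -9/2, -27/8, -81/40, -81/80, -243/560, …
g: a_k = 2, 1, -1/4, 1/8, -5/64, 7/128, -21/512, 33/1024, …
f·g: L₀ = L_f ⊗_s L_g, ord ≤ 1·1.
h₀' ⇒ L via d/dx closure of L₀.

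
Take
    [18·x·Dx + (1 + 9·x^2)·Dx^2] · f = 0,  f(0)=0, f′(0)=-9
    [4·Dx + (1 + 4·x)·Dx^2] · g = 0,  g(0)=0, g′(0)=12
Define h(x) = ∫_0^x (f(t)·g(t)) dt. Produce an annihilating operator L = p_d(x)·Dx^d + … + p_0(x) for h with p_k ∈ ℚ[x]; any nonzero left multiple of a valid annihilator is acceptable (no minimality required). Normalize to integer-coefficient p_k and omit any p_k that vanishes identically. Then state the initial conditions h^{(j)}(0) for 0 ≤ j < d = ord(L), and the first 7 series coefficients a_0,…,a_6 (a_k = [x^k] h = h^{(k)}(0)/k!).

L = (2448 + 17280·x + 76464·x^2 + 518400·x^3 + 1399680·x^4 + 2426112·x^5 + 1679616·x^7)·Dx^2 + (452 + 10800·x + 98028·x^2 + 491184·x^3 + 1840320·x^4 + 4339008·x^5 + 6531840·x^6 + 1259712·x^7 + 5878656·x^8)·Dx^3 + (136 + 1912·x + 18576·x^2 + 103608·x^3 + 389448·x^4 + 1100304·x^5 + 2239488·x^6 + 3277584·x^7 + 1259712·x^8 + 3359232·x^9)·Dx^4 + (13 + 176·x + 1234·x^2 + 6048·x^3 + 22833·x^4 + 68688·x^5 + 154224·x^6 + 279936·x^7 + 399492·x^8 + 209952·x^9 + 419904·x^10)·Dx^5  (order 5).
h: a_k = 0, 0, 0, -36, 54, -252/5, 180, …
ICs: h(0) = 0, h′(0) = 0, h′′(0) = 0, h′′′(0) = -216, h′′′′(0) = 1296.

f: a_k = 0, -9, 0, 27, 0, -729/5, 0, …
g: a_k = 0, 12, -24, 64, -192, 3072/5, -2048, …
Product ⇒ symmetric product L₀, ord ≤ 4.
h=∫h₀ ⇒ L = L₀·Dx.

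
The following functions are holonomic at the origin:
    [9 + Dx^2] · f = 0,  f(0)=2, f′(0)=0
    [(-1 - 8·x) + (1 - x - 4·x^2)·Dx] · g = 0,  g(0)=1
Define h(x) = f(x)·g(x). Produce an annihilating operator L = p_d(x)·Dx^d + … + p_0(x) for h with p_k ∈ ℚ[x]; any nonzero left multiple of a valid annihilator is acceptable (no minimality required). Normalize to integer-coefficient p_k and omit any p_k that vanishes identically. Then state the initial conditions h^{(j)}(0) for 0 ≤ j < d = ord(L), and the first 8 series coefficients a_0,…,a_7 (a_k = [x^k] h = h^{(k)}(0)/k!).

L = (-1 + 9·x + 36·x^2) + (2 + 16·x)·Dx + (-1 + x + 4·x^2)·Dx^2  (order 2).
h: a_k = 2, 2, 1, 9, 79/4, 223/4, 5309/40, 14229/40, …
ICs: h(0) = 2, h′(0) = 2.

f: a_k = 2, 0, -9, 0, 27/4, 0, -81/40, 0, …
g: a_k = 1, 1, 5, 9, 29, 65, 181, 441, …
L₀ := L_f ⊗_s L_g (sym. prod.), ord ≤ 2.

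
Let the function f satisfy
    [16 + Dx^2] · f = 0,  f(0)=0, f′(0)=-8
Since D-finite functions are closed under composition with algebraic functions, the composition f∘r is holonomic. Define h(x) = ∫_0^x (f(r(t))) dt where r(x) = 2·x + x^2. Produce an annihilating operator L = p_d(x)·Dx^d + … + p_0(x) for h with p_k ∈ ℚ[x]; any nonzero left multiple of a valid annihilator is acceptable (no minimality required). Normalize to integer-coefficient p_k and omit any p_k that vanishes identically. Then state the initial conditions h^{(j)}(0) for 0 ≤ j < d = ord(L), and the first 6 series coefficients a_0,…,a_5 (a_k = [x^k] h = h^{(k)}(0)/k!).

L = (64 + 192·x + 192·x^2 + 64·x^3)·Dx - Dx^2 + (1 + x)·Dx^3  (order 3).
h: a_k = 0, 0, -8, -8/3, 128/3, 256/5, …
ICs: h(0) = 0, h′(0) = 0, h′′(0) = -16.

f: a_k = 0, -8, 0, 64/3, 0, -256/15, …
L₀ from L_f via x↦r, Dx↦r'^{-1}Dx.
Integrate: L := L₀·Dx.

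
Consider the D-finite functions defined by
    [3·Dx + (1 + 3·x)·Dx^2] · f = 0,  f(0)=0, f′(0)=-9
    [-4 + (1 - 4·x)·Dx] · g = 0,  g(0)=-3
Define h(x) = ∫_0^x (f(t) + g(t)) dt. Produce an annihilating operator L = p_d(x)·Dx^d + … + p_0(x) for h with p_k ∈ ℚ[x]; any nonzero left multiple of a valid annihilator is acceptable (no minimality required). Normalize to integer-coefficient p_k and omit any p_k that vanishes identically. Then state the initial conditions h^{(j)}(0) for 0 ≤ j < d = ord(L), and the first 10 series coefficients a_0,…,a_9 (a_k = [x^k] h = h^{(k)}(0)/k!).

L = (-432 - 288·x)·Dx^2 + (-78 - 720·x - 576·x^2)·Dx^3 + (11 + x - 144·x^2 - 144·x^3)·Dx^4  (order 4).
h: a_k = 0, -3, -21/2, -23/2, -219/4, -2829/20, -5363/10, -23847/14, -350625/56, -517727/24, …
ICs: h(0) = 0, h′(0) = -3, h′′(0) = -21, h′′′(0) = -69.

f: a_k = 0, -9, 27/2, -27, 243/4, -729/5, 729/2, -6561/7, 19683/8, -6561, …
g: a_k = -3, -12, -48, -192, -768, -3072, -12288, -49152, -196608, -786432, …
f+g: L₀ = lclm(L_f,L_g), ord ≤ 2+1.
Integrate: L := L₀·Dx.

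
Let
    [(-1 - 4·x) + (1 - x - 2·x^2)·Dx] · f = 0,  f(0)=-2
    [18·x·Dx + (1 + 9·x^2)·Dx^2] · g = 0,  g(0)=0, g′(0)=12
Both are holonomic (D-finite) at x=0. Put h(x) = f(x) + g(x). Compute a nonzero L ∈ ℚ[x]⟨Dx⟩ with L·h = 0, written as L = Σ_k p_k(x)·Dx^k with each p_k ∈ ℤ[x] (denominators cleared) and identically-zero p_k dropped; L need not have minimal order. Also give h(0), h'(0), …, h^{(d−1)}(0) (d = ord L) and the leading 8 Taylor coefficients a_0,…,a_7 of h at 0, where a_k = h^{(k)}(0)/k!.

f: a_k = -2, -2, -6, -10, -22, -42, -86, -170, …
g: a_k = 0, 12, 0, -36, 0, 972/5, 0, -8748/7, …
L₀ := lclm(L_f,L_g); ord L₀ ≤ 1+2.
L = (-18 + 72·x + 918·x^2 + 1872·x^3 + 4608·x^4 + 1296·x^6)·Dx + (8 + 30·x + 278·x^3 + 1788·x^4 + 3216·x^5 + 324·x^6 + 1296·x^7)·Dx^2 + (-1 - 4·x - 24·x^2 - 4·x^3 - 103·x^4 + 300·x^5 + 312·x^6 + 108·x^7 + 216·x^8)·Dx^3  (order 3).
h: a_k = -2, 10, -6, -46, -22, 762/5, -86, -9938/7, …
ICs: h(0) = -2, h′(0) = 10, h′′(0) = -12.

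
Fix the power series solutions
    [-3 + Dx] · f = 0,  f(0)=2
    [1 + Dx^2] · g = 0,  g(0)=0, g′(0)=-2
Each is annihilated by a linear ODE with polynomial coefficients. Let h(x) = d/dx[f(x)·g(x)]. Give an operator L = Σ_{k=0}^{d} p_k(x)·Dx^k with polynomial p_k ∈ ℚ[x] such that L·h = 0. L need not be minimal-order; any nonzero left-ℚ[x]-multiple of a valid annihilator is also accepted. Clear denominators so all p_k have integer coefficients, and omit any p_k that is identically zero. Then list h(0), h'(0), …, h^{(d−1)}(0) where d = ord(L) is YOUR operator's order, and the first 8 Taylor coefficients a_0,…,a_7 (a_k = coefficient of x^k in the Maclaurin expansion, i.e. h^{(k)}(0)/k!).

f: a_k = 2, 6, 9, 9, 27/4, 81/20, 81/40, 243/280, …
g: a_k = 0, -2, 0, 1/3, 0, -1/60, 0, 1/2520, …
Product ⇒ symmetric product L₀, ord ≤ 2.
Derive L from L₀ (diff closure).
L = 10 - 6·Dx + Dx^2  (order 2).
h: a_k = -4, -24, -52, -64, -158/3, -156/5, -614/45, -64/15, …
ICs: h(0) = -4, h′(0) = -24.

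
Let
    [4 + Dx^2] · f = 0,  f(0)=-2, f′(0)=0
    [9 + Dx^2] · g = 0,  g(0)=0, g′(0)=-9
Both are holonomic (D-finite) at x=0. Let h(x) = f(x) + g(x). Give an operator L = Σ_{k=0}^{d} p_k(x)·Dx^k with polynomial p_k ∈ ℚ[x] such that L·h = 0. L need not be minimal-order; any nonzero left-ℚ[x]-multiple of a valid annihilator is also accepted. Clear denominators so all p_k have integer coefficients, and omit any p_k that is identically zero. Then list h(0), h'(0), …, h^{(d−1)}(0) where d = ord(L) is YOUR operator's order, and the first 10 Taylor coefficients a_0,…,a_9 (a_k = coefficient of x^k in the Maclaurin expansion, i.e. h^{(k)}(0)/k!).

L = 36 + 13·Dx^2 + Dx^4  (order 4).
h: a_k = -2, -9, 4, 27/2, -4/3, -243/40, 8/45, 729/560, -4/315, -729/4480, …
ICs: h(0) = -2, h′(0) = -9, h′′(0) = 8, h′′′(0) = 81.

f: a_k = -2, 0, 4, 0, -4/3, 0, 8/45, 0, -4/315, 0, …
g: a_k = 0, -9, 0, 27/2, 0, -243/40, 0, 729/560, 0, -729/4480, …
L₀ := lclm(L_f,L_g); ord L₀ ≤ 2+2.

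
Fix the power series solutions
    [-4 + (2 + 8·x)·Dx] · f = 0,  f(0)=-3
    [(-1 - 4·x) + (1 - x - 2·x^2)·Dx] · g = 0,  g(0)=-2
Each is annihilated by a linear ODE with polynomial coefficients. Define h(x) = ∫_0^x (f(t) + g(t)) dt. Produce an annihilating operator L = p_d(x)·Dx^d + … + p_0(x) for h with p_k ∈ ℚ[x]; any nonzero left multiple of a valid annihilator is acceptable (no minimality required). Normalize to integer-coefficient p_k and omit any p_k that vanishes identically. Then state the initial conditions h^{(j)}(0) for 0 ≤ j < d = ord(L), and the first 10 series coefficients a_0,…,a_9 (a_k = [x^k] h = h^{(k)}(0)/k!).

f: a_k = -3, -6, 6, -12, 30, -84, 252, -792, 2574, -8580, …
g: a_k = -2, -2, -6, -10, -22, -42, -86, -170, -342, -682, …
L₀ := lclm(L_f,L_g); ord L₀ ≤ 1+1.
Integrate: L := L₀·Dx.
L = (16 + 84·x + 120·x^2 + 160·x^3)·Dx + (-10 - 52·x - 204·x^2 - 400·x^3 - 400·x^4)·Dx^2 + (-1 + 7·x + 56·x^2 + 8·x^3 - 200·x^4 - 160·x^5)·Dx^3  (order 3).
h: a_k = 0, -5, -4, 0, -11/2, 8/5, -21, 166/7, -481/4, 248, …
ICs: h(0) = 0, h′(0) = -5, h′′(0) = -8.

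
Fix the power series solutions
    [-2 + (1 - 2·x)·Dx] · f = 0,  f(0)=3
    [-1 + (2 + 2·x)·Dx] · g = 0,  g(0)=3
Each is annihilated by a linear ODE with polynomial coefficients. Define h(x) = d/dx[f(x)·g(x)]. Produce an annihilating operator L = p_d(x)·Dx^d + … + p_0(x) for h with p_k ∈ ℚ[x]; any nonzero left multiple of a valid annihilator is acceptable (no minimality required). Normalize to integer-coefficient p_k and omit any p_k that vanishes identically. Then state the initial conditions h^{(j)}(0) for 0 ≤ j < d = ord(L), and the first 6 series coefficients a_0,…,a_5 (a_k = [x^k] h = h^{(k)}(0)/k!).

f: a_k = 3, 6, 12, 24, 48, 96, …
g: a_k = 3, 3/2, -3/8, 3/16, -15/128, 21/256, …
Product ⇒ symmetric product L₀, ord ≤ 1.
Differentiate: ansatz ord ≤ ord L₀ ⇒ L.
L = (39 + 60·x + 12·x^2) + (-10 + 6·x + 24·x^2 + 8·x^3)·Dx  (order 1).
h: a_k = 45/2, 351/4, 4239/16, 22563/32, 451575/256, 2166993/512, …
ICs: h(0) = 45/2.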